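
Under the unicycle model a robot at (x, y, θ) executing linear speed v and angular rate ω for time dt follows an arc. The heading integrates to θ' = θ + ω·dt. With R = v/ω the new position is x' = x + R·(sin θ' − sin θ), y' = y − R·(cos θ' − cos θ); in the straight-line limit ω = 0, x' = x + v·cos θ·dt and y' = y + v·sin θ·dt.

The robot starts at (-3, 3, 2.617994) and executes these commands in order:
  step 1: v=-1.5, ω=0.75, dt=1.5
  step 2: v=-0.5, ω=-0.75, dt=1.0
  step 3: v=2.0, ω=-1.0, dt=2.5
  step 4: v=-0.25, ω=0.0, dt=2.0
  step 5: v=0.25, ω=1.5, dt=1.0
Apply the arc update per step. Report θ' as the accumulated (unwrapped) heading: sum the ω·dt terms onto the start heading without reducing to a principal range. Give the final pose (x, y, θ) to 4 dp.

step 1: θ'=3.7430 (R=-2.0000) → pose (-0.8684, 3.0830, 3.7430)
step 2: θ'=2.9930 (R=0.6667) → pose (-0.3925, 3.1926, 2.9930)
step 3: θ'=0.4930 (R=-2.0000) → pose (-1.0429, 6.9324, 0.4930)
step 4: θ'=0.4930 (straight) → pose (-1.4834, 6.6958, 0.4930)
step 5: θ'=1.9930 (R=0.1667) → pose (-1.4102, 6.9109, 1.9930)

(-1.4102, 6.9109, 1.9930)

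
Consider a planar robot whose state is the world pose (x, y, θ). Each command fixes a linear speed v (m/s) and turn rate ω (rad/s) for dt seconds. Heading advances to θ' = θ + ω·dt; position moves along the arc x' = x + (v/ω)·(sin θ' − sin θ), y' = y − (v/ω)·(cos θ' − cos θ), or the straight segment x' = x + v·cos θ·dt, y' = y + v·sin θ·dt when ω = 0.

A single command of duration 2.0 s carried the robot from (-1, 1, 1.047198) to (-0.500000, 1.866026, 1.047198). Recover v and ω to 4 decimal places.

Δθ = 1.047198 − 1.047198 = 0.000000
ω = Δθ/dt = 0.000000/2.0 = 0.0000
ω = 0 → v = (Δx·cos θ + Δy·sin θ)/dt = 0.5000

v = 0.5000, ω = 0.0000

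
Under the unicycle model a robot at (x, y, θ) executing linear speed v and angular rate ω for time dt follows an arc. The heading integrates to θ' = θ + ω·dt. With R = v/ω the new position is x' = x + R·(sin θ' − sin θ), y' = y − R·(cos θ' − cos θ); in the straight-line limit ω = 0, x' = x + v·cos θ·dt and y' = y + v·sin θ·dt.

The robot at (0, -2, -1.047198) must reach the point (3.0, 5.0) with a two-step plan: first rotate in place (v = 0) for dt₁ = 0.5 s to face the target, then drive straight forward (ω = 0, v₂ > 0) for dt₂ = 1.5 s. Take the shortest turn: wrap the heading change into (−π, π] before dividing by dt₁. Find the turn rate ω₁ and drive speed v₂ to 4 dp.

ω₁ = 4.4262, v₂ = 5.0772

heading to target = atan2(5−-2, 3−0) = 1.1659
Δθ = wrap(1.1659 − -1.0472) = 2.2131; ω₁ = Δθ/dt₁ = 4.4262
distance = √((3−0)² + (5−-2)²) = 7.6158; v₂ = distance/dt₂ = 5.0772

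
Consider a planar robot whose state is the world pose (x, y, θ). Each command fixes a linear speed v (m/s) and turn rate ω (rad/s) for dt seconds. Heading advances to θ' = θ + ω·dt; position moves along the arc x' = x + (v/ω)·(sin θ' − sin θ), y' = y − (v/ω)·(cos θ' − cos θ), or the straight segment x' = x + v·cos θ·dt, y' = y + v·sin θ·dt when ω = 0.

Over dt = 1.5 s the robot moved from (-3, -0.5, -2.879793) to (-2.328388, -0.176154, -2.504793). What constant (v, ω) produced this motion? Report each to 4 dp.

Δθ = -2.504793 − -2.879793 = 0.375000
ω = Δθ/dt = 0.375000/1.5 = 0.2500
R = Δx/(sin θ' − sin θ) = -2.0000
v = R·ω = -2.0000·0.2500 = -0.5000

v = -0.5000, ω = 0.2500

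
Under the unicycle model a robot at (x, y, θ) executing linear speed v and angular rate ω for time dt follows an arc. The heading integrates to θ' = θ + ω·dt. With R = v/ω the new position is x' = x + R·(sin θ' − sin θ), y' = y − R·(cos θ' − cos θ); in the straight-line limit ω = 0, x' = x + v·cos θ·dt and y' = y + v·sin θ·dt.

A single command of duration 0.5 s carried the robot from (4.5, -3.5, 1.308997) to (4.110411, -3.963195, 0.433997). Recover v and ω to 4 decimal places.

v = -1.2500, ω = -1.7500

Δθ = 0.433997 − 1.308997 = -0.875000
ω = Δθ/dt = -0.875000/0.5 = -1.7500
R = −Δy/(cos θ' − cos θ) = 0.7143
v = R·ω = 0.7143·-1.7500 = -1.2500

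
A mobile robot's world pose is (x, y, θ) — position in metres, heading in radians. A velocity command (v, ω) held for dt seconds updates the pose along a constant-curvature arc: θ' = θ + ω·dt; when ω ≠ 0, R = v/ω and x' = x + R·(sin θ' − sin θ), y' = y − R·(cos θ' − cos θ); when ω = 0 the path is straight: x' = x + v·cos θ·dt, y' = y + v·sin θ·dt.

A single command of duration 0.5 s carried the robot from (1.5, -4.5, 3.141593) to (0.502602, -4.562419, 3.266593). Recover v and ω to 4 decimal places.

Δθ = 3.266593 − 3.141593 = 0.125000
ω = Δθ/dt = 0.125000/0.5 = 0.2500
R = Δx/(sin θ' − sin θ) = 8.0000
v = R·ω = 8.0000·0.2500 = 2.0000

v = 2.0000, ω = 0.2500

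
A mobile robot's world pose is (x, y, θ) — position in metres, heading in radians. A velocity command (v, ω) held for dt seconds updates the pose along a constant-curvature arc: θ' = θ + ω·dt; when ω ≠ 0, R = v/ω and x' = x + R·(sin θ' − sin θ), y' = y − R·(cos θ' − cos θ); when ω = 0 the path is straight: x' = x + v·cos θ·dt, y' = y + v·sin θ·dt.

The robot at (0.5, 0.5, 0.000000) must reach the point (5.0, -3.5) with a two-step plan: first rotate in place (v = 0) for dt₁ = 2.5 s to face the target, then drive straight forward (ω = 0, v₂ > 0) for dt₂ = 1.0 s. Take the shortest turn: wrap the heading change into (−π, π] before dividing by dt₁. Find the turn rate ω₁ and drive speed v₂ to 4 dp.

ω₁ = -0.2907, v₂ = 6.0208

heading to target = atan2(-3.5−0.5, 5−0.5) = -0.7266
Δθ = wrap(-0.7266 − 0.0000) = -0.7266; ω₁ = Δθ/dt₁ = -0.2907
distance = √((5−0.5)² + (-3.5−0.5)²) = 6.0208; v₂ = distance/dt₂ = 6.0208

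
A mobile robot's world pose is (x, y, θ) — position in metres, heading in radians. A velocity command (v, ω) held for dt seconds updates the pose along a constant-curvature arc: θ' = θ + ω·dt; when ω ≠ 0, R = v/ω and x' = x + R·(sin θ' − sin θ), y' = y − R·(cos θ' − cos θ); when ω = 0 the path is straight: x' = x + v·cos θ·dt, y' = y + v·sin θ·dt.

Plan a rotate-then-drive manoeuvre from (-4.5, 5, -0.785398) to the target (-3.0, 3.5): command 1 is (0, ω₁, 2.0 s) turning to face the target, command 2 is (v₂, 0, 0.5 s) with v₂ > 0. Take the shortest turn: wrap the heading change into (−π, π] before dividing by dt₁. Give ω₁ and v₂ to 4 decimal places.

heading to target = atan2(3.5−5, -3−-4.5) = -0.7854
Δθ = wrap(-0.7854 − -0.7854) = 0.0000; ω₁ = Δθ/dt₁ = 0.0000
distance = √((-3−-4.5)² + (3.5−5)²) = 2.1213; v₂ = distance/dt₂ = 4.2426

ω₁ = 0.0000, v₂ = 4.2426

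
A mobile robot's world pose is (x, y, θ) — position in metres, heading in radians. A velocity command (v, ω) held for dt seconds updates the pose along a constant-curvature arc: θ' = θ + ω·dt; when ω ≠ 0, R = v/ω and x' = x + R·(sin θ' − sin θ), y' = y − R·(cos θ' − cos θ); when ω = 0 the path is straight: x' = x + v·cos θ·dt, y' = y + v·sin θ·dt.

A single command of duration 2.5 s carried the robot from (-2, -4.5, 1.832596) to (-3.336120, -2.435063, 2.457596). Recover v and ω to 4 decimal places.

Δθ = 2.457596 − 1.832596 = 0.625000
ω = Δθ/dt = 0.625000/2.5 = 0.2500
R = −Δy/(cos θ' − cos θ) = 4.0000
v = R·ω = 4.0000·0.2500 = 1.0000

v = 1.0000, ω = 0.2500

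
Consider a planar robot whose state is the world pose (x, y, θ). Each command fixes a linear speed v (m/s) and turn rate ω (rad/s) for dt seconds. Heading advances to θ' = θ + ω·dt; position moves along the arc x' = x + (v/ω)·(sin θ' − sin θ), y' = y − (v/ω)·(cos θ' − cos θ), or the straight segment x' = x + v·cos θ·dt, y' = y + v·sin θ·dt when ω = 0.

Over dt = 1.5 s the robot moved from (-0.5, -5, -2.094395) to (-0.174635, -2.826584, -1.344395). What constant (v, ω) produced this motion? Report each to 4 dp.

Δθ = -1.344395 − -2.094395 = 0.750000
ω = Δθ/dt = 0.750000/1.5 = 0.5000
R = −Δy/(cos θ' − cos θ) = -3.0000
v = R·ω = -3.0000·0.5000 = -1.5000

v = -1.5000, ω = 0.5000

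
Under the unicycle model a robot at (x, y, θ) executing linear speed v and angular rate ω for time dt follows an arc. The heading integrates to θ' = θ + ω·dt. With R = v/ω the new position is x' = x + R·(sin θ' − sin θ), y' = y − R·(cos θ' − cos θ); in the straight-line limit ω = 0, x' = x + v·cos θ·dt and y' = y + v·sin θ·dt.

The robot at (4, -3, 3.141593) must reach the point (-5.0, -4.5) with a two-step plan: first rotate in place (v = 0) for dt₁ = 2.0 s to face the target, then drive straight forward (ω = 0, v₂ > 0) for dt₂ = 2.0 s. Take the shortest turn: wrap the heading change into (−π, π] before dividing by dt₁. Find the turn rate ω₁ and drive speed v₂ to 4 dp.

heading to target = atan2(-4.5−-3, -5−4) = -2.9764
Δθ = wrap(-2.9764 − 3.1416) = 0.1651; ω₁ = Δθ/dt₁ = 0.0826
distance = √((-5−4)² + (-4.5−-3)²) = 9.1241; v₂ = distance/dt₂ = 4.5621

ω₁ = 0.0826, v₂ = 4.5621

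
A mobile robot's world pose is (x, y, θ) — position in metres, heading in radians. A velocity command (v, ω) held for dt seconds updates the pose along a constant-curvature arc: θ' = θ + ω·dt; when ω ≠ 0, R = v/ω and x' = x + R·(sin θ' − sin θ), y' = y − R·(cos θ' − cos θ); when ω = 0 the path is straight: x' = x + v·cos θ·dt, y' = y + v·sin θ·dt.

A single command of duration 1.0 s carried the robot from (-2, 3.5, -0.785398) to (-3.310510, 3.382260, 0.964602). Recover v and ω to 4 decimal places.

v = -1.5000, ω = 1.7500

Δθ = 0.964602 − -0.785398 = 1.750000
ω = Δθ/dt = 1.750000/1.0 = 1.7500
R = Δx/(sin θ' − sin θ) = -0.8571
v = R·ω = -0.8571·1.7500 = -1.5000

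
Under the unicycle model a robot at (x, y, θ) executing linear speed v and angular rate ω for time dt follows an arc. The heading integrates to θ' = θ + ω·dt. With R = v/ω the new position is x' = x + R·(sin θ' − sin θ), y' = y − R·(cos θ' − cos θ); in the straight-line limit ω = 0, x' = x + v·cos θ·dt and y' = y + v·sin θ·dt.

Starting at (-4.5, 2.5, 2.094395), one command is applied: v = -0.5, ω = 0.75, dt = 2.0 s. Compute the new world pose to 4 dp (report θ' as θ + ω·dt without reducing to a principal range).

θ' = 2.0944 + 0.75·2.0 = 3.5944
R = v/ω = -0.5/0.75 = -0.6667
x' = -4.5 + -0.6667·(sin 3.5944 − sin 2.0944) = -3.6310
y' = 2.5 − -0.6667·(cos 3.5944 − cos 2.0944) = 2.2339

(-3.6310, 2.2339, 3.5944)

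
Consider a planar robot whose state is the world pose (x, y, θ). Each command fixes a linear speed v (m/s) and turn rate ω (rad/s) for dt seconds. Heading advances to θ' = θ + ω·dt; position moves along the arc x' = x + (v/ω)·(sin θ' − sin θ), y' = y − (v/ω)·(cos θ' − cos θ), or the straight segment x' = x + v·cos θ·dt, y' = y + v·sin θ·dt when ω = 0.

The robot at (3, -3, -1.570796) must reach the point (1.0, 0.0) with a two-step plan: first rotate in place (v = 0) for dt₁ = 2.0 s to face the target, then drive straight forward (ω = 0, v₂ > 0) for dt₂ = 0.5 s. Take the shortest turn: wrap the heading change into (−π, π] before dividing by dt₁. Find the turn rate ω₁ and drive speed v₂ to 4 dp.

heading to target = atan2(0−-3, 1−3) = 2.1588
Δθ = wrap(2.1588 − -1.5708) = -2.5536; ω₁ = Δθ/dt₁ = -1.2768
distance = √((1−3)² + (0−-3)²) = 3.6056; v₂ = distance/dt₂ = 7.2111

ω₁ = -1.2768, v₂ = 7.2111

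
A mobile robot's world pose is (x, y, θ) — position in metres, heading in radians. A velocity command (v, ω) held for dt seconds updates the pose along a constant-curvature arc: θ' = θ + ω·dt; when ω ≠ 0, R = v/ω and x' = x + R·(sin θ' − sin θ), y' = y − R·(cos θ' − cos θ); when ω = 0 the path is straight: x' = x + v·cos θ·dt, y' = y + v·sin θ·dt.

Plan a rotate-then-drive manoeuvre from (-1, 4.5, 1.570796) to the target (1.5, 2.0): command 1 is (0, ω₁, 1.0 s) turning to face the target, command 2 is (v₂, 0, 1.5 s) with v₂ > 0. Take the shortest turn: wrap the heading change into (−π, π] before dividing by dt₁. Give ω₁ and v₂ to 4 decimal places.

ω₁ = -2.3562, v₂ = 2.3570

heading to target = atan2(2−4.5, 1.5−-1) = -0.7854
Δθ = wrap(-0.7854 − 1.5708) = -2.3562; ω₁ = Δθ/dt₁ = -2.3562
distance = √((1.5−-1)² + (2−4.5)²) = 3.5355; v₂ = distance/dt₂ = 2.3570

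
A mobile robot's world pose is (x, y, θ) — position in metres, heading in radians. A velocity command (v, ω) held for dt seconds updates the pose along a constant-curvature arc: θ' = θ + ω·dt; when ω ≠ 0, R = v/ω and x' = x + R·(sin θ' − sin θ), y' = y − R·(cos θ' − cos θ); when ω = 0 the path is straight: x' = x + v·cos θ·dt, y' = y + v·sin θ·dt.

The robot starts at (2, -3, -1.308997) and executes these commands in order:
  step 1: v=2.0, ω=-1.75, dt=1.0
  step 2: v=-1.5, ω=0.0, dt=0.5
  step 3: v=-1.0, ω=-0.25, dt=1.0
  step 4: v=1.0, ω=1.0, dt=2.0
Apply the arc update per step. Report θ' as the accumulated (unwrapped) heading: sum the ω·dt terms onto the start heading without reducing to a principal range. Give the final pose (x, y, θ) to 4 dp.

(1.6018, -5.6600, -1.3090)

step 1: θ'=-3.0590 (R=-1.1429) → pose (0.9904, -4.4348, -3.0590)
step 2: θ'=-3.0590 (straight) → pose (1.7378, -4.3729, -3.0590)
step 3: θ'=-3.3090 (R=4.0000) → pose (2.7343, -4.4152, -3.3090)
step 4: θ'=-1.3090 (R=1.0000) → pose (1.6018, -5.6600, -1.3090)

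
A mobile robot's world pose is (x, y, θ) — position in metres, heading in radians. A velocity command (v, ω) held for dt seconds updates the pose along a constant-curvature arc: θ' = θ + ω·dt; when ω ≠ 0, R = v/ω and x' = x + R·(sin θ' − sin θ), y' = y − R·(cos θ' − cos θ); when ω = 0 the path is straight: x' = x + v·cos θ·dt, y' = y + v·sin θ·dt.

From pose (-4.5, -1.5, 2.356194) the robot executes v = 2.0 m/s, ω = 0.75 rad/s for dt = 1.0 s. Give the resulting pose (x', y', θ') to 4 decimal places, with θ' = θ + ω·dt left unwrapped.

θ' = 2.3562 + 0.75·1.0 = 3.1062
R = v/ω = 2.0/0.75 = 2.6667
x' = -4.5 + 2.6667·(sin 3.1062 − sin 2.3562) = -6.2912
y' = -1.5 − 2.6667·(cos 3.1062 − cos 2.3562) = -0.7206

(-6.2912, -0.7206, 3.1062)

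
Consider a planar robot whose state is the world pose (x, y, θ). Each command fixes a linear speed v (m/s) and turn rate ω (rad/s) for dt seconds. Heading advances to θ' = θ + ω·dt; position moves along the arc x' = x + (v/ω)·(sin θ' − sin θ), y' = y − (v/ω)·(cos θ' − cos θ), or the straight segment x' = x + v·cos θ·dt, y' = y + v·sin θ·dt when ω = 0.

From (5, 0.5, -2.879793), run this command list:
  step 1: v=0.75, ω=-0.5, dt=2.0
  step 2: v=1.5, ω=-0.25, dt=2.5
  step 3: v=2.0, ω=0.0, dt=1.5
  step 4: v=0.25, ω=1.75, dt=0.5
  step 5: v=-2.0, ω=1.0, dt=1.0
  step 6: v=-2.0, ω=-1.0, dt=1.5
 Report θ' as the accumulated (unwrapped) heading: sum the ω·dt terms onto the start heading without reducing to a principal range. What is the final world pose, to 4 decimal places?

(5.6449, 6.4524, -4.1298)

step 1: θ'=-3.8798 (R=-1.5000) → pose (3.6023, 0.8394, -3.8798)
step 2: θ'=-4.5048 (R=-6.0000) → pose (1.7689, 4.0408, -4.5048)
step 3: θ'=-4.5048 (straight) → pose (1.1506, 6.9764, -4.5048)
step 4: θ'=-3.6298 (R=0.1429) → pose (1.0778, 7.0731, -3.6298)
step 5: θ'=-2.6298 (R=-2.0000) → pose (2.9954, 7.0957, -2.6298)
step 6: θ'=-4.1298 (R=2.0000) → pose (5.6449, 6.4524, -4.1298)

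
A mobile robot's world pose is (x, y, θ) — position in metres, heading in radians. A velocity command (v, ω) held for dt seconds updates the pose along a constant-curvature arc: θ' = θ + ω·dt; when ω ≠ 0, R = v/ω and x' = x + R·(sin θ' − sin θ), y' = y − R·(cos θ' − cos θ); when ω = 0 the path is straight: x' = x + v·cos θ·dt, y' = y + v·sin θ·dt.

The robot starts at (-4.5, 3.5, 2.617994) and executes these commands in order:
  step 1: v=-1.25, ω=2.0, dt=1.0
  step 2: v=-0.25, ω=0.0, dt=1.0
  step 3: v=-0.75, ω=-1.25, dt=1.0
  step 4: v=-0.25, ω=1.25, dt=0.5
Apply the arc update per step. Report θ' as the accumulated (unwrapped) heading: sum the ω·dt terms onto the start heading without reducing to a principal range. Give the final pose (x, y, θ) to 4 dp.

step 1: θ'=4.6180 (R=-0.6250) → pose (-3.5653, 3.9824, 4.6180)
step 2: θ'=4.6180 (straight) → pose (-3.5417, 4.2312, 4.6180)
step 3: θ'=3.3680 (R=0.6000) → pose (-3.0791, 4.7594, 3.3680)
step 4: θ'=3.9930 (R=-0.2000) → pose (-2.9735, 4.8225, 3.9930)

(-2.9735, 4.8225, 3.9930)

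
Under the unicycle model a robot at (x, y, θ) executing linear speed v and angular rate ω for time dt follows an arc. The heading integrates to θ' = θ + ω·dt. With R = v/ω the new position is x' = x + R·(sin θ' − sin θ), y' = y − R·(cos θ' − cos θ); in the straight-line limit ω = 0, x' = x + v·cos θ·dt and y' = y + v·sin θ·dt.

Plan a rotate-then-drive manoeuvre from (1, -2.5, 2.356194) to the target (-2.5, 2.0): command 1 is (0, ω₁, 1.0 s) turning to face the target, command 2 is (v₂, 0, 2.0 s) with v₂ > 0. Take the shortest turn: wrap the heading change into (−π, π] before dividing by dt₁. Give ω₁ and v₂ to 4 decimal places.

ω₁ = -0.1244, v₂ = 2.8504

heading to target = atan2(2−-2.5, -2.5−1) = 2.2318
Δθ = wrap(2.2318 − 2.3562) = -0.1244; ω₁ = Δθ/dt₁ = -0.1244
distance = √((-2.5−1)² + (2−-2.5)²) = 5.7009; v₂ = distance/dt₂ = 2.8504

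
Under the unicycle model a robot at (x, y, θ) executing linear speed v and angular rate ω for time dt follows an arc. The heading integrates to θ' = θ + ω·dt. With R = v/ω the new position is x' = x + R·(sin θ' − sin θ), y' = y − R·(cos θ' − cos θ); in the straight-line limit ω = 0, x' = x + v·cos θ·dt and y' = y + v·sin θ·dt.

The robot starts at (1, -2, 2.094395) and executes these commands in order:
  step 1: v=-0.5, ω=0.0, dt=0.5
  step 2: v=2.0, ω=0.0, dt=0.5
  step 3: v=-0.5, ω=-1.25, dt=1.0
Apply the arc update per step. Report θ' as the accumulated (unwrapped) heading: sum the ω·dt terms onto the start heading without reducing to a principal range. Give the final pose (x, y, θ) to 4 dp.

step 1: θ'=2.0944 (straight) → pose (1.1250, -2.2165, 2.0944)
step 2: θ'=2.0944 (straight) → pose (0.6250, -1.3505, 2.0944)
step 3: θ'=0.8444 (R=0.4000) → pose (0.5776, -1.8162, 0.8444)

(0.5776, -1.8162, 0.8444)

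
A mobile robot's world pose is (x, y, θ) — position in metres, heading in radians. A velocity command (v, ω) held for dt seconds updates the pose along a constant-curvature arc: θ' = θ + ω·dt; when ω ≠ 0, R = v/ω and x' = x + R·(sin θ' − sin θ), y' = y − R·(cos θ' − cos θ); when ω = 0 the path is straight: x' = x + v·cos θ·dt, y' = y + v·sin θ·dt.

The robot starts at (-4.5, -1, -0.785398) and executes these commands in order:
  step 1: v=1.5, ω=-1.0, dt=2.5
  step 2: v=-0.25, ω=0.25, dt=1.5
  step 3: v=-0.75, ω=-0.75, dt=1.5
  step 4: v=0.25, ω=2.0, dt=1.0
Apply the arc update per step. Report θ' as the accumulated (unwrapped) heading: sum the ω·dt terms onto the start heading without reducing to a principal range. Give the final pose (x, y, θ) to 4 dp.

(-4.6038, -3.8981, -2.0354)

step 1: θ'=-3.2854 (R=-1.5000) → pose (-5.7756, -3.5452, -3.2854)
step 2: θ'=-2.9104 (R=-1.0000) → pose (-5.4032, -3.5289, -2.9104)
step 3: θ'=-4.0354 (R=1.0000) → pose (-4.3946, -3.8758, -4.0354)
step 4: θ'=-2.0354 (R=0.1250) → pose (-4.6038, -3.8981, -2.0354)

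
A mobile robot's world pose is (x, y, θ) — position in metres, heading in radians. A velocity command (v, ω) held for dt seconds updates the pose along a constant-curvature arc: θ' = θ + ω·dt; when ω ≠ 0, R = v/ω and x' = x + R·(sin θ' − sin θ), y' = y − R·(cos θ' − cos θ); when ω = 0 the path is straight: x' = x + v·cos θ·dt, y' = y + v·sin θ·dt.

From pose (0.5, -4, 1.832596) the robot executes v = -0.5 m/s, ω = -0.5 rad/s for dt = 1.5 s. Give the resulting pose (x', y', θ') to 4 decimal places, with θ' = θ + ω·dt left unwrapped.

θ' = 1.8326 + -0.5·1.5 = 1.0826
R = v/ω = -0.5/-0.5 = 1.0000
x' = 0.5 + 1.0000·(sin 1.0826 − sin 1.8326) = 0.4173
y' = -4 − 1.0000·(cos 1.0826 − cos 1.8326) = -4.7279

(0.4173, -4.7279, 1.0826)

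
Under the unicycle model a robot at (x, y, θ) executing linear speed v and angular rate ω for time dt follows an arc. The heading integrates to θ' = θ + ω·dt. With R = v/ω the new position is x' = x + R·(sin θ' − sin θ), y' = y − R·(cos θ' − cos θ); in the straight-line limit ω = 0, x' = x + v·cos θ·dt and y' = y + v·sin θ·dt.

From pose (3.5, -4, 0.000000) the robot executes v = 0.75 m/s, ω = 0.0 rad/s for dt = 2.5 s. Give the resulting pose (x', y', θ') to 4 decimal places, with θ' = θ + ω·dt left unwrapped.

(5.3750, -4.0000, 0.0000)

θ' = 0.0000 + 0.0·2.5 = 0.0000
ω = 0 → straight: x' = 3.5 + 0.75·cos(0.0000)·2.5 = 5.3750
y' = -4 + 0.75·sin(0.0000)·2.5 = -4.0000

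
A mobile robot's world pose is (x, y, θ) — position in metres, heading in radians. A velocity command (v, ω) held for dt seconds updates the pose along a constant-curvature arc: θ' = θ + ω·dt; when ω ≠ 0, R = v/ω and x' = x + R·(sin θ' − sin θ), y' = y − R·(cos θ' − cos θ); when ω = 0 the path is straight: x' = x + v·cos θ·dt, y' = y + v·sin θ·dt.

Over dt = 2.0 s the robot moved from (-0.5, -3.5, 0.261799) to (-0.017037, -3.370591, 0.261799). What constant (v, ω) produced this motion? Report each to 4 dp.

v = 0.2500, ω = 0.0000

Δθ = 0.261799 − 0.261799 = 0.000000
ω = Δθ/dt = 0.000000/2.0 = 0.0000
ω = 0 → v = (Δx·cos θ + Δy·sin θ)/dt = 0.2500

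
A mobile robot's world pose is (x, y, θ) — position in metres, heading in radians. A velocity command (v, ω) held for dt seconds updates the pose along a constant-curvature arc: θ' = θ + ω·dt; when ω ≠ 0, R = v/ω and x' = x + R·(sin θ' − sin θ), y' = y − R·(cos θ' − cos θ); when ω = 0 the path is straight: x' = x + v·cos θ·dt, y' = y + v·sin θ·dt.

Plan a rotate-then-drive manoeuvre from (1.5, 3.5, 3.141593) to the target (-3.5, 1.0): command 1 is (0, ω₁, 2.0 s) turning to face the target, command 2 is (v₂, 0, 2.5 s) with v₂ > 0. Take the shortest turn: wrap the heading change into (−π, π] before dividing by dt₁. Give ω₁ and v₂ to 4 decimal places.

heading to target = atan2(1−3.5, -3.5−1.5) = -2.6779
Δθ = wrap(-2.6779 − 3.1416) = 0.4636; ω₁ = Δθ/dt₁ = 0.2318
distance = √((-3.5−1.5)² + (1−3.5)²) = 5.5902; v₂ = distance/dt₂ = 2.2361

ω₁ = 0.2318, v₂ = 2.2361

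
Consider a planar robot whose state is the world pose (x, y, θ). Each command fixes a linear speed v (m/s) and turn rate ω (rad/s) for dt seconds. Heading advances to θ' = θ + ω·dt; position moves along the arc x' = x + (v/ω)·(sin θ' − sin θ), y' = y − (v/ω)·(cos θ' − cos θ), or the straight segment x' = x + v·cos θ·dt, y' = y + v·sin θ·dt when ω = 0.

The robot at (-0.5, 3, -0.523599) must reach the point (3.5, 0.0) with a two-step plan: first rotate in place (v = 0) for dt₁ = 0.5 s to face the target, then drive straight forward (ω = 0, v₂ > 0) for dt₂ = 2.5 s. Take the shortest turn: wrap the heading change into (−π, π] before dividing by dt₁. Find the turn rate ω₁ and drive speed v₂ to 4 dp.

heading to target = atan2(0−3, 3.5−-0.5) = -0.6435
Δθ = wrap(-0.6435 − -0.5236) = -0.1199; ω₁ = Δθ/dt₁ = -0.2398
distance = √((3.5−-0.5)² + (0−3)²) = 5.0000; v₂ = distance/dt₂ = 2.0000

ω₁ = -0.2398, v₂ = 2.0000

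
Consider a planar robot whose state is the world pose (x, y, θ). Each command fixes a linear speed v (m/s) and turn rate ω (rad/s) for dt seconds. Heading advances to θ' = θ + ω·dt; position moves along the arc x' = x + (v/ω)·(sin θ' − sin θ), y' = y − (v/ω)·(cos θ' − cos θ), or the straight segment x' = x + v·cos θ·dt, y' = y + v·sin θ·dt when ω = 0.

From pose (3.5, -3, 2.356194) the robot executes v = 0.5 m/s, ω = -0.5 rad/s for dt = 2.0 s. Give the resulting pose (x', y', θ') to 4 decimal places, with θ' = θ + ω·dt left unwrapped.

(3.2300, -2.0799, 1.3562)

θ' = 2.3562 + -0.5·2.0 = 1.3562
R = v/ω = 0.5/-0.5 = -1.0000
x' = 3.5 + -1.0000·(sin 1.3562 − sin 2.3562) = 3.2300
y' = -3 − -1.0000·(cos 1.3562 − cos 2.3562) = -2.0799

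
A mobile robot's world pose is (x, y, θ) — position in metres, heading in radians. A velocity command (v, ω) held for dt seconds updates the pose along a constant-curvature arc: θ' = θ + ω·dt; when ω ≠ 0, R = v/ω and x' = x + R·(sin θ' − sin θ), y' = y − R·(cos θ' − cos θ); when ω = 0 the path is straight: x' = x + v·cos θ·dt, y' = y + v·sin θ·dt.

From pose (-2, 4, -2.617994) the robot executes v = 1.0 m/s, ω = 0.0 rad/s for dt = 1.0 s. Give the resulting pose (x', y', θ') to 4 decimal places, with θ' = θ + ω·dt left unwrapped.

θ' = -2.6180 + 0.0·1.0 = -2.6180
ω = 0 → straight: x' = -2 + 1.0·cos(-2.6180)·1.0 = -2.8660
y' = 4 + 1.0·sin(-2.6180)·1.0 = 3.5000

(-2.8660, 3.5000, -2.6180)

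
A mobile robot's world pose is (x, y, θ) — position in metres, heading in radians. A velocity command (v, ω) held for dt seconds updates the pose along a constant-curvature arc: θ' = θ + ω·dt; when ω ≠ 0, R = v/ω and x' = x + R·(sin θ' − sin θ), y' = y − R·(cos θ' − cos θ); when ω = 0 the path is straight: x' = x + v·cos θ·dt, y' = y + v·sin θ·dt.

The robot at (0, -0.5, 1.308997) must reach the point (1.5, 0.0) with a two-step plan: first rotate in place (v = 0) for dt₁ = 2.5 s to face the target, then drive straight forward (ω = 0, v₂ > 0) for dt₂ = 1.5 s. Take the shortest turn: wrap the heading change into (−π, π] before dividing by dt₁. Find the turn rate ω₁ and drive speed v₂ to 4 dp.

ω₁ = -0.3949, v₂ = 1.0541

heading to target = atan2(0−-0.5, 1.5−0) = 0.3218
Δθ = wrap(0.3218 − 1.3090) = -0.9872; ω₁ = Δθ/dt₁ = -0.3949
distance = √((1.5−0)² + (0−-0.5)²) = 1.5811; v₂ = distance/dt₂ = 1.0541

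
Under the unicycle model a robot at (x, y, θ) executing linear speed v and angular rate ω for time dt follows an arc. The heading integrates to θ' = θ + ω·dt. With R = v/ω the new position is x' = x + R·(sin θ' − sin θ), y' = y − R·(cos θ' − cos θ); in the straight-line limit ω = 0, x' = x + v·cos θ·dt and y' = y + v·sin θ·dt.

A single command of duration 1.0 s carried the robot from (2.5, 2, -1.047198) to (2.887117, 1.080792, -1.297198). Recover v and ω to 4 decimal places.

v = 1.0000, ω = -0.2500

Δθ = -1.297198 − -1.047198 = -0.250000
ω = Δθ/dt = -0.250000/1.0 = -0.2500
R = −Δy/(cos θ' − cos θ) = -4.0000
v = R·ω = -4.0000·-0.2500 = 1.0000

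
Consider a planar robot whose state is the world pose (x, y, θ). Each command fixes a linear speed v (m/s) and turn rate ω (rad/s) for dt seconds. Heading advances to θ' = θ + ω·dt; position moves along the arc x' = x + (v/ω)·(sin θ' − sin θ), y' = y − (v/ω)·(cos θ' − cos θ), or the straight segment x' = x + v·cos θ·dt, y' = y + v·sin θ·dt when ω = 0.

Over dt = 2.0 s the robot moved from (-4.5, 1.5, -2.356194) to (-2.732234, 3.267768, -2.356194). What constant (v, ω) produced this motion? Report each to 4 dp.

Δθ = -2.356194 − -2.356194 = 0.000000
ω = Δθ/dt = 0.000000/2.0 = 0.0000
ω = 0 → v = (Δx·cos θ + Δy·sin θ)/dt = -1.2500

v = -1.2500, ω = 0.0000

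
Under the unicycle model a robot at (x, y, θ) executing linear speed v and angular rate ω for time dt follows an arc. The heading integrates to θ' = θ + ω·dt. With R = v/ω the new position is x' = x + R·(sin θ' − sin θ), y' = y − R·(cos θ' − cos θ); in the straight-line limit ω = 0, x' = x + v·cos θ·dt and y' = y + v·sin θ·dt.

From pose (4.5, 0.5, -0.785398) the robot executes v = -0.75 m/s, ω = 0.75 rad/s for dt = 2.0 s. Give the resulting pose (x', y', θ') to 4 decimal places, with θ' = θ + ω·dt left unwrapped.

(3.1376, 0.5482, 0.7146)

θ' = -0.7854 + 0.75·2.0 = 0.7146
R = v/ω = -0.75/0.75 = -1.0000
x' = 4.5 + -1.0000·(sin 0.7146 − sin -0.7854) = 3.1376
y' = 0.5 − -1.0000·(cos 0.7146 − cos -0.7854) = 0.5482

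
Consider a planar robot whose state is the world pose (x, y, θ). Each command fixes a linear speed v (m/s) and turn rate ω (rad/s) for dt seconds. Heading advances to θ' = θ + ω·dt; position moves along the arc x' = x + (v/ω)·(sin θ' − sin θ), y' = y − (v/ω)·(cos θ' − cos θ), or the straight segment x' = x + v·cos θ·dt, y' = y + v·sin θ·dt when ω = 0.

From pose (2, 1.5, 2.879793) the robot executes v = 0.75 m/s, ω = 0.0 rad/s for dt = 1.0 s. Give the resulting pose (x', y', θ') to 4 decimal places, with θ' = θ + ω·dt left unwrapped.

(1.2756, 1.6941, 2.8798)

θ' = 2.8798 + 0.0·1.0 = 2.8798
ω = 0 → straight: x' = 2 + 0.75·cos(2.8798)·1.0 = 1.2756
y' = 1.5 + 0.75·sin(2.8798)·1.0 = 1.6941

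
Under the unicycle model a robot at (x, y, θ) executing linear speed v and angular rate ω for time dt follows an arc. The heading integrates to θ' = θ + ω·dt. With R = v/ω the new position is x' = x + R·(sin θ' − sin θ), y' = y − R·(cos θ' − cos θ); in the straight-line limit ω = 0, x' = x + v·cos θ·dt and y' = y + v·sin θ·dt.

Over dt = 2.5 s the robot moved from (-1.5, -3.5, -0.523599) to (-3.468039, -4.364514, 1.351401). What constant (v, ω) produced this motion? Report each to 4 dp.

v = -1.0000, ω = 0.7500

Δθ = 1.351401 − -0.523599 = 1.875000
ω = Δθ/dt = 1.875000/2.5 = 0.7500
R = Δx/(sin θ' − sin θ) = -1.3333
v = R·ω = -1.3333·0.7500 = -1.0000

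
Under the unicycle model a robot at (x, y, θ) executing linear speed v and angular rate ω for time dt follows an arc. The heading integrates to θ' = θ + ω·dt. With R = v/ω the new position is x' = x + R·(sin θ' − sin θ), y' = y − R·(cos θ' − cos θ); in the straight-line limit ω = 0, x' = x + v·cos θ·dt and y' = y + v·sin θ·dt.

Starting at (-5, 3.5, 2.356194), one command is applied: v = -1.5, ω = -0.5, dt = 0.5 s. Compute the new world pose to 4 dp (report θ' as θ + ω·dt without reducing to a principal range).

θ' = 2.3562 + -0.5·0.5 = 2.1062
R = v/ω = -1.5/-0.5 = 3.0000
x' = -5 + 3.0000·(sin 2.1062 − sin 2.3562) = -4.5411
y' = 3.5 − 3.0000·(cos 2.1062 − cos 2.3562) = 2.9092

(-4.5411, 2.9092, 2.1062)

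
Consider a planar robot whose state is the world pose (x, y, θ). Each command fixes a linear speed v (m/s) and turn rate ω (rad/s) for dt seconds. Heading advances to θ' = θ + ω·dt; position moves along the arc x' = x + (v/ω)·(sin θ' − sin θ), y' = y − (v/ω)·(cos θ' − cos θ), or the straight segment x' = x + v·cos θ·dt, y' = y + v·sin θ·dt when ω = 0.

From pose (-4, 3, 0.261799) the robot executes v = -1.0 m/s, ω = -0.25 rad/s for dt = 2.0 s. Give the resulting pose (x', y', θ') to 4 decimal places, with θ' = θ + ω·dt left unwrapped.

(-5.9791, 2.9766, -0.2382)

θ' = 0.2618 + -0.25·2.0 = -0.2382
R = v/ω = -1.0/-0.25 = 4.0000
x' = -4 + 4.0000·(sin -0.2382 − sin 0.2618) = -5.9791
y' = 3 − 4.0000·(cos -0.2382 − cos 0.2618) = 2.9766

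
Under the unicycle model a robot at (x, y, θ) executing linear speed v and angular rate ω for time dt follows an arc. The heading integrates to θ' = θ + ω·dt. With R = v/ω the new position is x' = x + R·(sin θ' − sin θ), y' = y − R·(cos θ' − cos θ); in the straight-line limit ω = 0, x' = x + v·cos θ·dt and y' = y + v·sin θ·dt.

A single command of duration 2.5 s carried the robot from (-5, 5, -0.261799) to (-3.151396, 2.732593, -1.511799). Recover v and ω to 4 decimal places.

v = 1.2500, ω = -0.5000

Δθ = -1.511799 − -0.261799 = -1.250000
ω = Δθ/dt = -1.250000/2.5 = -0.5000
R = −Δy/(cos θ' − cos θ) = -2.5000
v = R·ω = -2.5000·-0.5000 = 1.2500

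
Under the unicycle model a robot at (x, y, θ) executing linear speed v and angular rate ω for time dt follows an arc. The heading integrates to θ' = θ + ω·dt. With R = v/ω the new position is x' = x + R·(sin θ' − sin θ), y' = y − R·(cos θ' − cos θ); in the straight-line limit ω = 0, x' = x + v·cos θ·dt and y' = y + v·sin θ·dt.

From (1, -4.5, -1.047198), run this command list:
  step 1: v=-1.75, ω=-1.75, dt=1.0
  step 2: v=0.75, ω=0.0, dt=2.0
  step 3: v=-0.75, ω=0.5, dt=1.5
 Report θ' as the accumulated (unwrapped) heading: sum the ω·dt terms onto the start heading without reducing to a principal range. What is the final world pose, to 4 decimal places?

step 1: θ'=-2.7972 (R=1.0000) → pose (1.5284, -3.0587, -2.7972)
step 2: θ'=-2.7972 (straight) → pose (0.1165, -3.5652, -2.7972)
step 3: θ'=-2.0472 (R=-1.5000) → pose (0.9430, -2.8411, -2.0472)

(0.9430, -2.8411, -2.0472)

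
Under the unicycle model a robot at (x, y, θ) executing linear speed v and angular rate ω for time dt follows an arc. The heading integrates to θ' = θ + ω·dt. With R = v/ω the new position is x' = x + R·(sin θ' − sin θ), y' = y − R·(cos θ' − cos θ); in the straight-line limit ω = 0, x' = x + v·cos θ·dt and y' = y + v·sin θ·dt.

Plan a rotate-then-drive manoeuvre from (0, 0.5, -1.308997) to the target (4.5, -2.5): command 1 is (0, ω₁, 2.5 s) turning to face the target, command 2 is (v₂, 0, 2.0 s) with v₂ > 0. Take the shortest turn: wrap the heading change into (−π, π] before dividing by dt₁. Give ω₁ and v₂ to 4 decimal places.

heading to target = atan2(-2.5−0.5, 4.5−0) = -0.5880
Δθ = wrap(-0.5880 − -1.3090) = 0.7210; ω₁ = Δθ/dt₁ = 0.2884
distance = √((4.5−0)² + (-2.5−0.5)²) = 5.4083; v₂ = distance/dt₂ = 2.7042

ω₁ = 0.2884, v₂ = 2.7042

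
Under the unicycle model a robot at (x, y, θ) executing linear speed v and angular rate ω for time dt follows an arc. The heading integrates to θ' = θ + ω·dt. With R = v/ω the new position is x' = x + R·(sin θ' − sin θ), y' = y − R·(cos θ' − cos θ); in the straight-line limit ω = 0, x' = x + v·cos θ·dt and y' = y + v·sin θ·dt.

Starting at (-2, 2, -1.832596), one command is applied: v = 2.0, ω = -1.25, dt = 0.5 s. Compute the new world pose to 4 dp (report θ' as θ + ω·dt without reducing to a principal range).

θ' = -1.8326 + -1.25·0.5 = -2.4576
R = v/ω = 2.0/-1.25 = -1.6000
x' = -2 + -1.6000·(sin -2.4576 − sin -1.8326) = -2.5344
y' = 2 − -1.6000·(cos -2.4576 − cos -1.8326) = 1.1740

(-2.5344, 1.1740, -2.4576)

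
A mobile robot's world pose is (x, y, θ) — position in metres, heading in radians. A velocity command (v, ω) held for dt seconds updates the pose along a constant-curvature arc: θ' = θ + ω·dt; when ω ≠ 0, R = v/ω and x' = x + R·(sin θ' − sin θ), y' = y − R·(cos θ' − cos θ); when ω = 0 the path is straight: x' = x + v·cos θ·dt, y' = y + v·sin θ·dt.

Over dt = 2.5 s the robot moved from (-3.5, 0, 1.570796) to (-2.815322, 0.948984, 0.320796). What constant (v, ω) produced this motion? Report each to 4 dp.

v = 0.5000, ω = -0.5000

Δθ = 0.320796 − 1.570796 = -1.250000
ω = Δθ/dt = -1.250000/2.5 = -0.5000
R = −Δy/(cos θ' − cos θ) = -1.0000
v = R·ω = -1.0000·-0.5000 = 0.5000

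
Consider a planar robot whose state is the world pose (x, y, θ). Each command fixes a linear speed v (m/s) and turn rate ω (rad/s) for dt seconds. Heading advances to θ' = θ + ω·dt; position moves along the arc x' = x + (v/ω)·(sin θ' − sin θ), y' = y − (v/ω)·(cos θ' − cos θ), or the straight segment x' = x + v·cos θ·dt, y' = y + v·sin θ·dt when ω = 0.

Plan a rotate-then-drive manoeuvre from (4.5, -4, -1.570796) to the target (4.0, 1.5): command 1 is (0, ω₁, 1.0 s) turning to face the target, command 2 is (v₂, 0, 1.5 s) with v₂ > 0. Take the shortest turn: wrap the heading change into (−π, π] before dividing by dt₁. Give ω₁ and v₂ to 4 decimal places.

ω₁ = -3.0509, v₂ = 3.6818

heading to target = atan2(1.5−-4, 4−4.5) = 1.6615
Δθ = wrap(1.6615 − -1.5708) = -3.0509; ω₁ = Δθ/dt₁ = -3.0509
distance = √((4−4.5)² + (1.5−-4)²) = 5.5227; v₂ = distance/dt₂ = 3.6818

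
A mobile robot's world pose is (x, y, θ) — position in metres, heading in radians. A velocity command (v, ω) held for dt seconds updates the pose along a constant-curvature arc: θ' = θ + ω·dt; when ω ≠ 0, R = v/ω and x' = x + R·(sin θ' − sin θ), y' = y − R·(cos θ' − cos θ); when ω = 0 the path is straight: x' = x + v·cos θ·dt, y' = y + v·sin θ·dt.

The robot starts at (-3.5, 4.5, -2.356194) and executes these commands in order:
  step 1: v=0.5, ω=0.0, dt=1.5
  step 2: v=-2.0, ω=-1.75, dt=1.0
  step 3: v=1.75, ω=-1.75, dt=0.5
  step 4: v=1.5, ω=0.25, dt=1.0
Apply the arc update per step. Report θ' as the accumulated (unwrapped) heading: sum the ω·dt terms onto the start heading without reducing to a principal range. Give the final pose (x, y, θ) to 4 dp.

(-2.2108, 6.1287, -4.7312)

step 1: θ'=-2.3562 (straight) → pose (-4.0303, 3.9697, -2.3562)
step 2: θ'=-4.1062 (R=1.1429) → pose (-2.2830, 3.8127, -4.1062)
step 3: θ'=-4.9812 (R=-1.0000) → pose (-2.4252, 4.6480, -4.9812)
step 4: θ'=-4.7312 (R=6.0000) → pose (-2.2108, 6.1287, -4.7312)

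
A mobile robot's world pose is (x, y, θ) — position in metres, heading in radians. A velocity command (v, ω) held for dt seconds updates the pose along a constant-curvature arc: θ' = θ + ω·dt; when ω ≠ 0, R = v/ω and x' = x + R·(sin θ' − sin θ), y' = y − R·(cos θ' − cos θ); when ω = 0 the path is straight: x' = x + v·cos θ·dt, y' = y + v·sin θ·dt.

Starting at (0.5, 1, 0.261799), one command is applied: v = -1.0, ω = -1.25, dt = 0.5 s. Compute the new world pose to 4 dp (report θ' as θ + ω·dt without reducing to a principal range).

(0.0087, 1.0249, -0.3632)

θ' = 0.2618 + -1.25·0.5 = -0.3632
R = v/ω = -1.0/-1.25 = 0.8000
x' = 0.5 + 0.8000·(sin -0.3632 − sin 0.2618) = 0.0087
y' = 1 − 0.8000·(cos -0.3632 − cos 0.2618) = 1.0249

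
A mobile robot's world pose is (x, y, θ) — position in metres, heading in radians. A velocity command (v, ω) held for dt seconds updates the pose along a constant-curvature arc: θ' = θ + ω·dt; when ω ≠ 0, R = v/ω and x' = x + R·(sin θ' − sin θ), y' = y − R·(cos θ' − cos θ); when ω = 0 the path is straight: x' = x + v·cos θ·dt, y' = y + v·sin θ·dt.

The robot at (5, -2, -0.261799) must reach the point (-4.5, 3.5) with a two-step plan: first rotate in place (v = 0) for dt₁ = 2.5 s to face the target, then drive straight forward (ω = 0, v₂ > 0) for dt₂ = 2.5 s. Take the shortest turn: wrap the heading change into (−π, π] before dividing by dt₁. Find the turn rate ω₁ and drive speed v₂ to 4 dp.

ω₁ = 1.1514, v₂ = 4.3909

heading to target = atan2(3.5−-2, -4.5−5) = 2.6168
Δθ = wrap(2.6168 − -0.2618) = 2.8786; ω₁ = Δθ/dt₁ = 1.1514
distance = √((-4.5−5)² + (3.5−-2)²) = 10.9772; v₂ = distance/dt₂ = 4.3909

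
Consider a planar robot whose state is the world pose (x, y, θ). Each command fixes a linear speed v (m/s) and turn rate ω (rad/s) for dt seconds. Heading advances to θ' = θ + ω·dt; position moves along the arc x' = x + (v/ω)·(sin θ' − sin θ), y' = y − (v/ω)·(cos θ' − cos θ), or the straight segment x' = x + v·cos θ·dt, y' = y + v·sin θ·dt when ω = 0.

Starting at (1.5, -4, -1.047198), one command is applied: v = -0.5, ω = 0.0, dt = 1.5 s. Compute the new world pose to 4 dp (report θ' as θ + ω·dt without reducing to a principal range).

θ' = -1.0472 + 0.0·1.5 = -1.0472
ω = 0 → straight: x' = 1.5 + -0.5·cos(-1.0472)·1.5 = 1.1250
y' = -4 + -0.5·sin(-1.0472)·1.5 = -3.3505

(1.1250, -3.3505, -1.0472)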